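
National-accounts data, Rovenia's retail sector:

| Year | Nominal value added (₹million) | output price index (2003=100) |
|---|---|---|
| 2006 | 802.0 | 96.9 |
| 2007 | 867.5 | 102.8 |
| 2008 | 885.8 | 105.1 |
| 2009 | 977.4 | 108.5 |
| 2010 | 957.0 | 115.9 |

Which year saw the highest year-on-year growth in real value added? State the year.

2007: real = 867.5/1.028 = 843.87; growth vs 2006 (827.66) = 1.96%.
2008: real = 885.8/1.051 = 842.82; growth vs 2007 (843.87) = -0.12%.
2009: real = 977.4/1.085 = 900.83; growth vs 2008 (842.82) = 6.88%.
2010: real = 957.0/1.159 = 825.71; growth vs 2009 (900.83) = -8.34%.

2009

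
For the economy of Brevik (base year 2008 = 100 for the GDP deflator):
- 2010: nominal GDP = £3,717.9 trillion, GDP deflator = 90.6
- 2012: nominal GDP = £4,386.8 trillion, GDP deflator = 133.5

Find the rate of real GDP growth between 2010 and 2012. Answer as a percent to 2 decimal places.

-19.92%

Real GDP 2010 = 3717.9 / 0.906 = 4103.64.
Real GDP 2012 = 4386.8 / 1.335 = 3285.99.
Real growth = 3285.99 / 4103.64 − 1 = -0.1992.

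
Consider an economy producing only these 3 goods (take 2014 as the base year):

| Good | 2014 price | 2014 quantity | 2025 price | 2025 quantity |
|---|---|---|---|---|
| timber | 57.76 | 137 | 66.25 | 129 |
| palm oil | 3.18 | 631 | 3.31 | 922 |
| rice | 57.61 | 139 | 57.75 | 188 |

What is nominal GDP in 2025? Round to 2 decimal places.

22455.07

Nominal GDP 2025 = Σ (p_2025 × q_2025) = 66.25·129 + 3.31·922 + 57.75·188 = 22455.07.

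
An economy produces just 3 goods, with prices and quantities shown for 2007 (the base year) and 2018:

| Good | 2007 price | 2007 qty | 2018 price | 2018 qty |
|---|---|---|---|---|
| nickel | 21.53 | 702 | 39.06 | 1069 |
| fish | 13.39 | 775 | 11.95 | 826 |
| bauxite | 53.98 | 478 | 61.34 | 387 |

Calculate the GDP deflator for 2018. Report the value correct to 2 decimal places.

137.11

Nominal GDP 2018 = 39.06·1069 + 11.95·826 + 61.34·387 = 75364.42.
Real GDP 2018 (at 2007 prices) = 21.53·1069 + 13.39·826 + 53.98·387 = 54965.97.
Deflator = Nominal/Real × 100 = 75364.42/54965.97 × 100 = 137.111.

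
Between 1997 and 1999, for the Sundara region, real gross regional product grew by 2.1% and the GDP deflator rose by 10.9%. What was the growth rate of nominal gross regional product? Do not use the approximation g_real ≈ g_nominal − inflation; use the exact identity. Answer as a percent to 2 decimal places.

(1 + g_nom) = (1 + g_real)(1 + π) = 1.0210 × 1.1090 = 1.13229.

13.23%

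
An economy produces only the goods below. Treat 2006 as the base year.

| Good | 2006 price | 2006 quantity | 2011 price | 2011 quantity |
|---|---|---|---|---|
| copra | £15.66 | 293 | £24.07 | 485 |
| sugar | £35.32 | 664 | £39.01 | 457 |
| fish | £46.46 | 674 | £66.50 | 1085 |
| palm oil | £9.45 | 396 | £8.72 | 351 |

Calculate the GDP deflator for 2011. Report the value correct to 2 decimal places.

Nominal GDP 2011 = 24.07·485 + 39.01·457 + 66.50·1085 + 8.72·351 = 104714.74.
Real GDP 2011 (at 2006 prices) = 15.66·485 + 35.32·457 + 46.46·1085 + 9.45·351 = 77462.39.
Deflator = Nominal/Real × 100 = 104714.74/77462.39 × 100 = 135.181.

135.18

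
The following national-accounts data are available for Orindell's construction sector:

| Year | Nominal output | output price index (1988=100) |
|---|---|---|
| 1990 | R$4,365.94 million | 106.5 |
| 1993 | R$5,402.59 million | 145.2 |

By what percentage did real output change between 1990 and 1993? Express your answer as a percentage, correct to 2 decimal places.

Deflate each year: 1990 → 4365.94/1.065 = 4099.47; 1993 → 5402.59/1.452 = 3720.79.
So real output changed by 3720.79/4099.47 − 1 = -0.0924, i.e. -9.24%.

-9.24%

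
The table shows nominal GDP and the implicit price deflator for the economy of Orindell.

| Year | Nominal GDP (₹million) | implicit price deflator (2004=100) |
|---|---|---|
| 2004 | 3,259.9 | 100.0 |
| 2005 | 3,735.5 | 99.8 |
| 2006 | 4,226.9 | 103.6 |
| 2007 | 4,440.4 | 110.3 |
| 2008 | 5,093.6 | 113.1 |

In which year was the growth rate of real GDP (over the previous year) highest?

2005

2005: real = 3735.5/0.998 = 3742.99; growth vs 2004 (3259.90) = 14.82%.
2006: real = 4226.9/1.036 = 4080.02; growth vs 2005 (3742.99) = 9.00%.
2007: real = 4440.4/1.103 = 4025.75; growth vs 2006 (4080.02) = -1.33%.
2008: real = 5093.6/1.131 = 4503.63; growth vs 2007 (4025.75) = 11.87%.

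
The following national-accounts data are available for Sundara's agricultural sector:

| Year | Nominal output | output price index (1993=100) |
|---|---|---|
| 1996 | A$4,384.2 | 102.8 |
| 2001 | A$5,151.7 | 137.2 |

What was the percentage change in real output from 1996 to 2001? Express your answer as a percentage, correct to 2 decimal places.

-11.96%

Real output 1996 = 4384.2 / 1.028 = 4264.79.
Real output 2001 = 5151.7 / 1.372 = 3754.88.
Real growth = 3754.88 / 4264.79 − 1 = -0.1196.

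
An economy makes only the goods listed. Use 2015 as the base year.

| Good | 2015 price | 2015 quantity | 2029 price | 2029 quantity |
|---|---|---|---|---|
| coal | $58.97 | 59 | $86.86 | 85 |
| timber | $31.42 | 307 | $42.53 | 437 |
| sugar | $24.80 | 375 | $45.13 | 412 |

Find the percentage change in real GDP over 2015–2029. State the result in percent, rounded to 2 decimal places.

29.14%

Real GDP 2015 = Nominal GDP 2015 = 58.97·59 + 31.42·307 + 24.80·375 = 22425.17.
Real GDP 2029 (at 2015 prices) = 58.97·85 + 31.42·437 + 24.80·412 = 28960.59.
Real growth = 28960.59/22425.17 − 1 = 0.2914.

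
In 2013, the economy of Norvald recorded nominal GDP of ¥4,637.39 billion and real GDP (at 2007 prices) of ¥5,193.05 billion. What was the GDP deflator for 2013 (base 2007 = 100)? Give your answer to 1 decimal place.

89.3

GDP deflator = (Nominal / Real) × 100 = 4637.39 / 5193.05 × 100 = 89.30.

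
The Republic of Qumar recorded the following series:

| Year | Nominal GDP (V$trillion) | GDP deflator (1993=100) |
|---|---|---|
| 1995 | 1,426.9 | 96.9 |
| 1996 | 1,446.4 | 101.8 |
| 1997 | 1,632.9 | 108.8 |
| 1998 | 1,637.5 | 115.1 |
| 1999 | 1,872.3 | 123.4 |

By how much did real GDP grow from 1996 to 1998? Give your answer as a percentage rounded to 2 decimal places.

Real GDP 1996 = 1446.4/1.018 = 1420.83.
Real GDP 1998 = 1637.5/1.151 = 1422.68.
Change = 1422.68/1420.83 − 1 = 0.0013.

0.13%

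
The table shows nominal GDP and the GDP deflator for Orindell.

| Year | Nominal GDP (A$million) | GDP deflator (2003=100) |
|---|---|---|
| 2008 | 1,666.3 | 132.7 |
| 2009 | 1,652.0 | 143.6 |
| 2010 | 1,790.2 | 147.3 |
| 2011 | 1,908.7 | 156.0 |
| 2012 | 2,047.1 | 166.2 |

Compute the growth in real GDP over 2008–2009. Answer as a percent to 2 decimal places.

-8.38%

Real GDP 2008 = 1666.3/1.327 = 1255.69.
Real GDP 2009 = 1652.0/1.436 = 1150.42.
Change = 1150.42/1255.69 − 1 = -0.0838.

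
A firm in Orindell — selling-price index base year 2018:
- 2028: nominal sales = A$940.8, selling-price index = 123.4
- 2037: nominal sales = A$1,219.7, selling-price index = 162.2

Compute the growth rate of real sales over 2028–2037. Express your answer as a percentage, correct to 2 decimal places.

-1.37%

Deflate each year: 2028 → 940.8/1.234 = 762.40; 2037 → 1219.7/1.622 = 751.97.
So real sales changed by 751.97/762.40 − 1 = -0.0137, i.e. -1.37%.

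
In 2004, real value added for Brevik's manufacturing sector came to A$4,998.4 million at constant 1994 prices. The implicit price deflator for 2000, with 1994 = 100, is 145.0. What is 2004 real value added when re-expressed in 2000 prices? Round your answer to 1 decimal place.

Real value added in 2000 prices = Real value added in 1994 prices × (P_2000/P_1994) = 4998.4 × 1.450 = 7247.68.

A$7,247.7 million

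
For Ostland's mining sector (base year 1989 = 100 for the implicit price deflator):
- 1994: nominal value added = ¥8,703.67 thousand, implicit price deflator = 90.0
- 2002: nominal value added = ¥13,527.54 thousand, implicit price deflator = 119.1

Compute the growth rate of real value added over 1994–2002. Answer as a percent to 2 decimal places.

17.45%

Deflate each year: 1994 → 8703.67/0.900 = 9670.74; 2002 → 13527.54/1.191 = 11358.14.
So real value added changed by 11358.14/9670.74 − 1 = 0.1745, i.e. 17.45%.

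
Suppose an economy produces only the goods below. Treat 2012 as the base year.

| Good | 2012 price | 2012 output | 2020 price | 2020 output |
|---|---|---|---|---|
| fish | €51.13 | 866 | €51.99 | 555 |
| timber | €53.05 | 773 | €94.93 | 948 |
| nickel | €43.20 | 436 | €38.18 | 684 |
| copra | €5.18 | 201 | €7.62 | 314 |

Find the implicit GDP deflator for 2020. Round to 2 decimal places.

134.15

Nominal GDP 2020 = 51.99·555 + 94.93·948 + 38.18·684 + 7.62·314 = 147355.89.
Real GDP 2020 (at 2012 prices) = 51.13·555 + 53.05·948 + 43.20·684 + 5.18·314 = 109843.87.
Deflator = Nominal/Real × 100 = 147355.89/109843.87 × 100 = 134.150.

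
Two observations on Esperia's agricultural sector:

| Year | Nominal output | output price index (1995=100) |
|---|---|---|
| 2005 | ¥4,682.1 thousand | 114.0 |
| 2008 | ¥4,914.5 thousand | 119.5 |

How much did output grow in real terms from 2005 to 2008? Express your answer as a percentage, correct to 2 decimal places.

Deflate each year: 2005 → 4682.1/1.140 = 4107.11; 2008 → 4914.5/1.195 = 4112.55.
So real output changed by 4112.55/4107.11 − 1 = 0.0013, i.e. 0.13%.

0.13%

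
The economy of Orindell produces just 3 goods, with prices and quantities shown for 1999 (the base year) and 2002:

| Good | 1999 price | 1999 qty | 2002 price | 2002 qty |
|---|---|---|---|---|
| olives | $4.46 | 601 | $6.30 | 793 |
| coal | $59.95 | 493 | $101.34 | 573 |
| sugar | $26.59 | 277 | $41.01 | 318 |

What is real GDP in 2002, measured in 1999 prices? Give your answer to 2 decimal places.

Real GDP 2002 = Σ (p_1999 × q_2002) = 4.46·793 + 59.95·573 + 26.59·318 = 46343.75.

$46343.75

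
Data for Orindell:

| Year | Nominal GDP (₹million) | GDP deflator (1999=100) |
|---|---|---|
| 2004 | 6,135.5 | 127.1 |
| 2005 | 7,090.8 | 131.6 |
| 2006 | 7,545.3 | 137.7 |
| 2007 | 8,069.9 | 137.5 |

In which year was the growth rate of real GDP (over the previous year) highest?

2005

2005: real = 7090.8/1.316 = 5388.15; growth vs 2004 (4827.30) = 11.62%.
2006: real = 7545.3/1.377 = 5479.52; growth vs 2005 (5388.15) = 1.70%.
2007: real = 8069.9/1.375 = 5869.02; growth vs 2006 (5479.52) = 7.11%.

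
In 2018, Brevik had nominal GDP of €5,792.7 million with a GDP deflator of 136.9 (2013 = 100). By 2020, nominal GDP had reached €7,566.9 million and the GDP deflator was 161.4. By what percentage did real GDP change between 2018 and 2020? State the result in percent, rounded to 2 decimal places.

10.80%

Real GDP 2018 = 5792.7 / 1.369 = 4231.34.
Real GDP 2020 = 7566.9 / 1.614 = 4688.29.
Real growth = 4688.29 / 4231.34 − 1 = 0.1080.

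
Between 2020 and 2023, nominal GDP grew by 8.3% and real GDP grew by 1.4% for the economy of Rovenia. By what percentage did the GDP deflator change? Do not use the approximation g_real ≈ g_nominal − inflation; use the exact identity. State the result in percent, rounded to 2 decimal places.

6.80%

(1 + g_nom) = (1 + g_real)(1 + π), so π = 1.0830 / 1.0140 − 1 = 0.06805.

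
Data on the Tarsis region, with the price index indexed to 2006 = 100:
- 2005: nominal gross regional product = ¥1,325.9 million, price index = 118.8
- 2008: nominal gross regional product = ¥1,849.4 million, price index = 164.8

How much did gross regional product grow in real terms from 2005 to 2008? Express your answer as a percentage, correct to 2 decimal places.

Deflate each year: 2005 → 1325.9/1.188 = 1116.08; 2008 → 1849.4/1.648 = 1122.21.
So real gross regional product changed by 1122.21/1116.08 − 1 = 0.0055, i.e. 0.55%.

0.55%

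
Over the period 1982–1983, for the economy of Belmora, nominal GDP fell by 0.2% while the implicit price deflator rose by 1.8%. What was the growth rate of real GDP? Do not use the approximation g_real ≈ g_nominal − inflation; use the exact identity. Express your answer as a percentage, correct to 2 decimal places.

-1.96%

(1 + g_nom) = (1 + g_real)(1 + π), so g_real = 0.9980 / 1.0180 − 1 = -0.01965.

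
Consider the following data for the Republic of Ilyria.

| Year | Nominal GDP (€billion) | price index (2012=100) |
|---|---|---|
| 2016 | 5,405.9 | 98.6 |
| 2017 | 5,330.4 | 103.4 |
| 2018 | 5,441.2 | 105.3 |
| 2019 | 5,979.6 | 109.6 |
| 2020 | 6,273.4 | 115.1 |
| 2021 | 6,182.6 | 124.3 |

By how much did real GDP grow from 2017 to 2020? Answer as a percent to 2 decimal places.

Real GDP 2017 = 5330.4/1.034 = 5155.13.
Real GDP 2020 = 6273.4/1.151 = 5450.39.
Change = 5450.39/5155.13 − 1 = 0.0573.

5.73%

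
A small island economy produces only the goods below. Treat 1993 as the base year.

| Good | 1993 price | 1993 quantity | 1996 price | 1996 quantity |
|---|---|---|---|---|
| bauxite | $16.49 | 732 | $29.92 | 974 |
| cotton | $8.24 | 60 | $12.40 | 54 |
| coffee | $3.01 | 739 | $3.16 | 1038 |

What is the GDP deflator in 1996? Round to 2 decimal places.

Nominal GDP 1996 = 29.92·974 + 12.40·54 + 3.16·1038 = 33091.76.
Real GDP 1996 (at 1993 prices) = 16.49·974 + 8.24·54 + 3.01·1038 = 19630.60.
Deflator = Nominal/Real × 100 = 33091.76/19630.60 × 100 = 168.572.

168.57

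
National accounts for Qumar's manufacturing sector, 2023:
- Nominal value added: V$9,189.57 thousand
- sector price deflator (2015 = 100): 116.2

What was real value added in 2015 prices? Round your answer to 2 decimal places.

V$7,908.41 thousand

Real value added = Nominal / (sector price deflator/100) = 9189.57 / 1.162 = 7908.41.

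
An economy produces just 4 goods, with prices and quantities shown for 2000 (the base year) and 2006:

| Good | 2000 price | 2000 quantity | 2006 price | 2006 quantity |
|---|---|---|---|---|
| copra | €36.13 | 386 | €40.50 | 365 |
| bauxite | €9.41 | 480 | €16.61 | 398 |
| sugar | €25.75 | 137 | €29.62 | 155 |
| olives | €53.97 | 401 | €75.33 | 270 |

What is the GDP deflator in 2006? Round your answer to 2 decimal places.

Nominal GDP 2006 = 40.50·365 + 16.61·398 + 29.62·155 + 75.33·270 = 46323.48.
Real GDP 2006 (at 2000 prices) = 36.13·365 + 9.41·398 + 25.75·155 + 53.97·270 = 35495.78.
Deflator = Nominal/Real × 100 = 46323.48/35495.78 × 100 = 130.504.

130.50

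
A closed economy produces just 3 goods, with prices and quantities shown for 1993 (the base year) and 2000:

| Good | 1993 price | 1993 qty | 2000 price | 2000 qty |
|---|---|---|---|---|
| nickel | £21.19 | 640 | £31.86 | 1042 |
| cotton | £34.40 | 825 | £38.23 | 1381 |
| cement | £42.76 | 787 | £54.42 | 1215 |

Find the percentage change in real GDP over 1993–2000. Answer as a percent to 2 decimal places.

Real GDP 1993 = Nominal GDP 1993 = 21.19·640 + 34.40·825 + 42.76·787 = 75593.72.
Real GDP 2000 (at 1993 prices) = 21.19·1042 + 34.40·1381 + 42.76·1215 = 121539.78.
Real growth = 121539.78/75593.72 − 1 = 0.6078.

60.78%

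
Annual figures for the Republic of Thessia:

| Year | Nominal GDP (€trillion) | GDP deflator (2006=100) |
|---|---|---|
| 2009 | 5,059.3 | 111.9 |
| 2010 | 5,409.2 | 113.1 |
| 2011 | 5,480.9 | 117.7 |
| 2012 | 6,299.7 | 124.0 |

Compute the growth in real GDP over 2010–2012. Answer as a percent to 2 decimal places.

6.23%

Real GDP 2010 = 5409.2/1.131 = 4782.67.
Real GDP 2012 = 6299.7/1.240 = 5080.40.
Change = 5080.40/4782.67 − 1 = 0.0623.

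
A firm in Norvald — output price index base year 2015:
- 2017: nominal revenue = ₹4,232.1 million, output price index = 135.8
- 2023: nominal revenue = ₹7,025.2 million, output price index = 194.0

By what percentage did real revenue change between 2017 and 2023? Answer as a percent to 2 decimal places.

16.20%

Real revenue 2017 = 4232.1 / 1.358 = 3116.42.
Real revenue 2023 = 7025.2 / 1.940 = 3621.24.
Real growth = 3621.24 / 3116.42 − 1 = 0.1620.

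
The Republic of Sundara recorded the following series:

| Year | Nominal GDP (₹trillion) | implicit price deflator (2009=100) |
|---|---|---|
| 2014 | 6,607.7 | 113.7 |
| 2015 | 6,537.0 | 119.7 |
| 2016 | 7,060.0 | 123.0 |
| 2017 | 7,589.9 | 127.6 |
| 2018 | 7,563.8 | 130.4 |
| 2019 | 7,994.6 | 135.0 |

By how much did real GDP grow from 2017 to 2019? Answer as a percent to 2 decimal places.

-0.44%

Real GDP 2017 = 7589.9/1.276 = 5948.20.
Real GDP 2019 = 7994.6/1.350 = 5921.93.
Change = 5921.93/5948.20 − 1 = -0.0044.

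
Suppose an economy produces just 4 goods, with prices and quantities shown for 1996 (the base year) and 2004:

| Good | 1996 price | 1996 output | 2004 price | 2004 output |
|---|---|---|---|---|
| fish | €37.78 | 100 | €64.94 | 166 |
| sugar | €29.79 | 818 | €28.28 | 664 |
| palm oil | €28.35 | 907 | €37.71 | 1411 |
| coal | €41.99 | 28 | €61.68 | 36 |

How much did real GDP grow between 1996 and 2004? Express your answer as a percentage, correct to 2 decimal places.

Real GDP 1996 = Nominal GDP 1996 = 37.78·100 + 29.79·818 + 28.35·907 + 41.99·28 = 55035.39.
Real GDP 2004 (at 1996 prices) = 37.78·166 + 29.79·664 + 28.35·1411 + 41.99·36 = 67565.53.
Real growth = 67565.53/55035.39 − 1 = 0.2277.

22.77%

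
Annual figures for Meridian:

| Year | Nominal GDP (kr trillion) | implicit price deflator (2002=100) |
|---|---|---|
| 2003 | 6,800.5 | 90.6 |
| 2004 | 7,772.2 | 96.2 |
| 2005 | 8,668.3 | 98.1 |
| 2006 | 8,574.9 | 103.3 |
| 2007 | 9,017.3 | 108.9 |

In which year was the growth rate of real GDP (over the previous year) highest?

2004: real = 7772.2/0.962 = 8079.21; growth vs 2003 (7506.07) = 7.64%.
2005: real = 8668.3/0.981 = 8836.19; growth vs 2004 (8079.21) = 9.37%.
2006: real = 8574.9/1.033 = 8300.97; growth vs 2005 (8836.19) = -6.06%.
2007: real = 9017.3/1.089 = 8280.35; growth vs 2006 (8300.97) = -0.25%.

2005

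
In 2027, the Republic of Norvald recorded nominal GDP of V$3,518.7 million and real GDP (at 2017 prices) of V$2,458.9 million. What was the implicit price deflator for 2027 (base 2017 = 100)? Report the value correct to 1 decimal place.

143.1

implicit price deflator = (Nominal / Real) × 100 = 3518.7 / 2458.9 × 100 = 143.10.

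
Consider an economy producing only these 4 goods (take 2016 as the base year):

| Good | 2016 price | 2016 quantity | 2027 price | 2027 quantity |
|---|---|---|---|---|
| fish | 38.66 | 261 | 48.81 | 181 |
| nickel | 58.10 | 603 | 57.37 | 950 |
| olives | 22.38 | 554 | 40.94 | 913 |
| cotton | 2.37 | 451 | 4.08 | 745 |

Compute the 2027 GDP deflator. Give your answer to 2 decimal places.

Nominal GDP 2027 = 48.81·181 + 57.37·950 + 40.94·913 + 4.08·745 = 103753.93.
Real GDP 2027 (at 2016 prices) = 38.66·181 + 58.10·950 + 22.38·913 + 2.37·745 = 84391.05.
Deflator = Nominal/Real × 100 = 103753.93/84391.05 × 100 = 122.944.

122.94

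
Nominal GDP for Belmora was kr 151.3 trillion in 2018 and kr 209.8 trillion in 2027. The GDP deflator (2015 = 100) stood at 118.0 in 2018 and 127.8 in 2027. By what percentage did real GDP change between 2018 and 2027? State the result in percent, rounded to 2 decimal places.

Deflate each year: 2018 → 151.3/1.180 = 128.22; 2027 → 209.8/1.278 = 164.16.
So real GDP changed by 164.16/128.22 − 1 = 0.2803, i.e. 28.03%.

28.03%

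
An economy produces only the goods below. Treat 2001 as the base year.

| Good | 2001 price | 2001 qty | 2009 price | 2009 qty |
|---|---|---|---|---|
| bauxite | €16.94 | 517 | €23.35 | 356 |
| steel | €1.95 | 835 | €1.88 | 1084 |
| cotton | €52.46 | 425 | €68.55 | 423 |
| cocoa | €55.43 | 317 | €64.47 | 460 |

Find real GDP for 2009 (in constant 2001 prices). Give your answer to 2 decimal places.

Real GDP 2009 = Σ (p_2001 × q_2009) = 16.94·356 + 1.95·1084 + 52.46·423 + 55.43·460 = 55832.82.

€55832.82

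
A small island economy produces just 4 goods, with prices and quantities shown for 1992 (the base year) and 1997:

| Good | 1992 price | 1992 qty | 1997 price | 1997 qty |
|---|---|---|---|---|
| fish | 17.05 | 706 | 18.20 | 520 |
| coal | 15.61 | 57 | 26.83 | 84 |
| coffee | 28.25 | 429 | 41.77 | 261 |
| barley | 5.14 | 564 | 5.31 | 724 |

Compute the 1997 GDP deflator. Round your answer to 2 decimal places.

Nominal GDP 1997 = 18.20·520 + 26.83·84 + 41.77·261 + 5.31·724 = 26464.13.
Real GDP 1997 (at 1992 prices) = 17.05·520 + 15.61·84 + 28.25·261 + 5.14·724 = 21271.85.
Deflator = Nominal/Real × 100 = 26464.13/21271.85 × 100 = 124.409.

124.41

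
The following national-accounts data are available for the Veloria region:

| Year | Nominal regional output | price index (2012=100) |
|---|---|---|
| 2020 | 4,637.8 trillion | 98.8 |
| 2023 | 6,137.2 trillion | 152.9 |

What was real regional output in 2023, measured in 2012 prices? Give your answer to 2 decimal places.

Real regional output = Nominal / (price index/100) = 6137.2 / 1.529 = 4013.87.

4,013.87 trillion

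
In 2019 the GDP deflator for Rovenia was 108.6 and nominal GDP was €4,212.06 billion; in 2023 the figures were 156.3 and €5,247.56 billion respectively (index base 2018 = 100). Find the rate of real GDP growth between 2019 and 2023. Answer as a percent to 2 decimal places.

Deflate each year: 2019 → 4212.06/1.086 = 3878.51; 2023 → 5247.56/1.563 = 3357.36.
So real GDP changed by 3357.36/3878.51 − 1 = -0.1344, i.e. -13.44%.

-13.44%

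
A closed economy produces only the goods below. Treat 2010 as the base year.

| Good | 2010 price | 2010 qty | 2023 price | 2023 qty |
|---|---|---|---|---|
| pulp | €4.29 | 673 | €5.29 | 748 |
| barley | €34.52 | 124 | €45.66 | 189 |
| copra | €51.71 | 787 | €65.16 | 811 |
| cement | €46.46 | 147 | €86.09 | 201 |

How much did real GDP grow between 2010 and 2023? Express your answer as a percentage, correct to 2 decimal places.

Real GDP 2010 = Nominal GDP 2010 = 4.29·673 + 34.52·124 + 51.71·787 + 46.46·147 = 54693.04.
Real GDP 2023 (at 2010 prices) = 4.29·748 + 34.52·189 + 51.71·811 + 46.46·201 = 61008.47.
Real growth = 61008.47/54693.04 − 1 = 0.1155.

11.55%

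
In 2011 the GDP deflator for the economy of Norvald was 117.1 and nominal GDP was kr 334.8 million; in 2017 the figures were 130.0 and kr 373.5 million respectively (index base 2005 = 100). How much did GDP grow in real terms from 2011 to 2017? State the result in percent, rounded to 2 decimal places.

Deflate each year: 2011 → 334.8/1.171 = 285.91; 2017 → 373.5/1.300 = 287.31.
So real GDP changed by 287.31/285.91 − 1 = 0.0049, i.e. 0.49%.

0.49%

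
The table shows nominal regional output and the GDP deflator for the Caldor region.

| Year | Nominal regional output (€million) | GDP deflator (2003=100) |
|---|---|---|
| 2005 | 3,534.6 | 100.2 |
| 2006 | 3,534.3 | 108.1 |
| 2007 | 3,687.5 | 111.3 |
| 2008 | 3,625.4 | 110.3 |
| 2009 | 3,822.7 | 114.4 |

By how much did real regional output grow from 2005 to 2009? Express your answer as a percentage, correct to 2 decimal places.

Real regional output 2005 = 3534.6/1.002 = 3527.54.
Real regional output 2009 = 3822.7/1.144 = 3341.52.
Change = 3341.52/3527.54 − 1 = -0.0527.

-5.27%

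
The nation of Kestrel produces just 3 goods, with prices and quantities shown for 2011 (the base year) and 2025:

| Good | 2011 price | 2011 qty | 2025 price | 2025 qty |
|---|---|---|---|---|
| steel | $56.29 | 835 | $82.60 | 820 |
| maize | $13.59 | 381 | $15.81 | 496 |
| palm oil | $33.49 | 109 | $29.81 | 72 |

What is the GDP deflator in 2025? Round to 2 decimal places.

Nominal GDP 2025 = 82.60·820 + 15.81·496 + 29.81·72 = 77720.08.
Real GDP 2025 (at 2011 prices) = 56.29·820 + 13.59·496 + 33.49·72 = 55309.72.
Deflator = Nominal/Real × 100 = 77720.08/55309.72 × 100 = 140.518.

140.52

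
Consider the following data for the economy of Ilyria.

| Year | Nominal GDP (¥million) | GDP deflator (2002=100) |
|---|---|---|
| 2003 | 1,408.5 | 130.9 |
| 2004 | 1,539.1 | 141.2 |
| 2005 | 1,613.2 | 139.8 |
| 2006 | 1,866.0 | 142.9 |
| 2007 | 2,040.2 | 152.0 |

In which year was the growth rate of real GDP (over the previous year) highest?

2004: real = 1539.1/1.412 = 1090.01; growth vs 2003 (1076.01) = 1.30%.
2005: real = 1613.2/1.398 = 1153.93; growth vs 2004 (1090.01) = 5.86%.
2006: real = 1866.0/1.429 = 1305.81; growth vs 2005 (1153.93) = 13.16%.
2007: real = 2040.2/1.520 = 1342.24; growth vs 2006 (1305.81) = 2.79%.

2006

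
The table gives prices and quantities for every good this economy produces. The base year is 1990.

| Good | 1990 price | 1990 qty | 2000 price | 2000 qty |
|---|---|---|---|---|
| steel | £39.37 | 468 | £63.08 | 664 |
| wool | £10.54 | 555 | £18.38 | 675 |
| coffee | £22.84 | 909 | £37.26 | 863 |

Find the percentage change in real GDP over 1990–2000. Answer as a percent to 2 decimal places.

17.61%

Real GDP 1990 = Nominal GDP 1990 = 39.37·468 + 10.54·555 + 22.84·909 = 45036.42.
Real GDP 2000 (at 1990 prices) = 39.37·664 + 10.54·675 + 22.84·863 = 52967.10.
Real growth = 52967.10/45036.42 − 1 = 0.1761.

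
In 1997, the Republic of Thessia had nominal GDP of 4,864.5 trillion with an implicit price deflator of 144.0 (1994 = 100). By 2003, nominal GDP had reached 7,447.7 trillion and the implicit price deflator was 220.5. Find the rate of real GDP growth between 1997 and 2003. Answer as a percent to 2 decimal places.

Real GDP 1997 = 4864.5 / 1.440 = 3378.13.
Real GDP 2003 = 7447.7 / 2.205 = 3377.64.
Real growth = 3377.64 / 3378.13 − 1 = -0.0001.

-0.01%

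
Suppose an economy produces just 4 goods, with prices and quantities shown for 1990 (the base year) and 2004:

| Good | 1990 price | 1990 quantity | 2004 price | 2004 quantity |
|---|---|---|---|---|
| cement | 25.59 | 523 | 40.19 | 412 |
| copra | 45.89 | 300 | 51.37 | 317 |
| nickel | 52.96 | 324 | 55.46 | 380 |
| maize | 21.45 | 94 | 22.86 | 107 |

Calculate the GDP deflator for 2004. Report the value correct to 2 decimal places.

Nominal GDP 2004 = 40.19·412 + 51.37·317 + 55.46·380 + 22.86·107 = 56363.39.
Real GDP 2004 (at 1990 prices) = 25.59·412 + 45.89·317 + 52.96·380 + 21.45·107 = 47510.16.
Deflator = Nominal/Real × 100 = 56363.39/47510.16 × 100 = 118.634.

118.63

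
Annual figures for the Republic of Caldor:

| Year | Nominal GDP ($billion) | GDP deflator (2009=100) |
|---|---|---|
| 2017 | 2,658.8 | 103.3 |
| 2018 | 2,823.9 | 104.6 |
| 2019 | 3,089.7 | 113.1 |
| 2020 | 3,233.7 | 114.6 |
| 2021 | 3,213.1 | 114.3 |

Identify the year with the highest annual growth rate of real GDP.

2018: real = 2823.9/1.046 = 2699.71; growth vs 2017 (2573.86) = 4.89%.
2019: real = 3089.7/1.131 = 2731.83; growth vs 2018 (2699.71) = 1.19%.
2020: real = 3233.7/1.146 = 2821.73; growth vs 2019 (2731.83) = 3.29%.
2021: real = 3213.1/1.143 = 2811.11; growth vs 2020 (2821.73) = -0.38%.

2018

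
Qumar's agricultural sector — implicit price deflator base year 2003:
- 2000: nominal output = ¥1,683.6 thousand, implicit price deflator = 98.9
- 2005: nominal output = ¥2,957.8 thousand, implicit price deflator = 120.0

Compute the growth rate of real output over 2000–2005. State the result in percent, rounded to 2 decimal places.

44.79%

Deflate each year: 2000 → 1683.6/0.989 = 1702.33; 2005 → 2957.8/1.200 = 2464.83.
So real output changed by 2464.83/1702.33 − 1 = 0.4479, i.e. 44.79%.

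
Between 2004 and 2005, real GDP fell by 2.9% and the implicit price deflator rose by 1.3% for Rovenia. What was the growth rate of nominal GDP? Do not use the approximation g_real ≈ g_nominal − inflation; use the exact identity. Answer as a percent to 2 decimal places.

(1 + g_nom) = (1 + g_real)(1 + π) = 0.9710 × 1.0130 = 0.98362.

-1.64%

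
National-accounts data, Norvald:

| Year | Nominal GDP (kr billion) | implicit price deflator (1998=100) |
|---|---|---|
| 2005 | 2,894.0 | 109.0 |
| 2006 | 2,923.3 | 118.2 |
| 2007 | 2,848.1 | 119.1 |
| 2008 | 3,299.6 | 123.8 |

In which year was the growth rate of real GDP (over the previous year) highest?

2006: real = 2923.3/1.182 = 2473.18; growth vs 2005 (2655.05) = -6.85%.
2007: real = 2848.1/1.191 = 2391.35; growth vs 2006 (2473.18) = -3.31%.
2008: real = 3299.6/1.238 = 2665.27; growth vs 2007 (2391.35) = 11.45%.

2008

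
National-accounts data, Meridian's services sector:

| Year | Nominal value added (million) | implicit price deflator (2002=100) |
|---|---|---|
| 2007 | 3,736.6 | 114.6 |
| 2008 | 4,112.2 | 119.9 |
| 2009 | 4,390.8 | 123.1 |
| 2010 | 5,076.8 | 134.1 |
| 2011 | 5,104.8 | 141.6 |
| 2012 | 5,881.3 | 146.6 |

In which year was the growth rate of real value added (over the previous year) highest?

2012

2008: real = 4112.2/1.199 = 3429.69; growth vs 2007 (3260.56) = 5.19%.
2009: real = 4390.8/1.231 = 3566.86; growth vs 2008 (3429.69) = 4.00%.
2010: real = 5076.8/1.341 = 3785.83; growth vs 2009 (3566.86) = 6.14%.
2011: real = 5104.8/1.416 = 3605.08; growth vs 2010 (3785.83) = -4.77%.
2012: real = 5881.3/1.466 = 4011.80; growth vs 2011 (3605.08) = 11.28%.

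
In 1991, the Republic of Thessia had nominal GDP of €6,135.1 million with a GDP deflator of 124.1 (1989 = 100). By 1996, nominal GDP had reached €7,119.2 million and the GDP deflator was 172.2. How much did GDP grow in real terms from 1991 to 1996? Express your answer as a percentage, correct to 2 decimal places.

-16.37%

Deflate each year: 1991 → 6135.1/1.241 = 4943.67; 1996 → 7119.2/1.722 = 4134.26.
So real GDP changed by 4134.26/4943.67 − 1 = -0.1637, i.e. -16.37%.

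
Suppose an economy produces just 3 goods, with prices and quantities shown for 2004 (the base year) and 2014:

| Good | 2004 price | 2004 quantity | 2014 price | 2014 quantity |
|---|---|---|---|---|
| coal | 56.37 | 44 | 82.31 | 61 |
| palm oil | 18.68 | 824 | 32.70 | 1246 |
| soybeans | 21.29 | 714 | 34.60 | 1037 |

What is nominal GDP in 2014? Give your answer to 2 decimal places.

81645.31

Nominal GDP 2014 = Σ (p_2014 × q_2014) = 82.31·61 + 32.70·1246 + 34.60·1037 = 81645.31.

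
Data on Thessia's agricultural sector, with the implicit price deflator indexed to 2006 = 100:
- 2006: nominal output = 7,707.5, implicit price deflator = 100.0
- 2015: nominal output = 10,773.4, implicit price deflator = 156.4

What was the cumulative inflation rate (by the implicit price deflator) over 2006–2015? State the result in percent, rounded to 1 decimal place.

Price-level change = 156.4 / 100.0 − 1 = 0.5640.

56.4%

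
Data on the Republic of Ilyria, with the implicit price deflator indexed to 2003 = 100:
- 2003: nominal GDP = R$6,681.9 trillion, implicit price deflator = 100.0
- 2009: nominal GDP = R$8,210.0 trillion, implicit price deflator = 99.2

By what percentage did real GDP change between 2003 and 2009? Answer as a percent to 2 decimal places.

23.86%

Real GDP 2003 = 6681.9 / 1.000 = 6681.90.
Real GDP 2009 = 8210.0 / 0.992 = 8276.21.
Real growth = 8276.21 / 6681.90 − 1 = 0.2386.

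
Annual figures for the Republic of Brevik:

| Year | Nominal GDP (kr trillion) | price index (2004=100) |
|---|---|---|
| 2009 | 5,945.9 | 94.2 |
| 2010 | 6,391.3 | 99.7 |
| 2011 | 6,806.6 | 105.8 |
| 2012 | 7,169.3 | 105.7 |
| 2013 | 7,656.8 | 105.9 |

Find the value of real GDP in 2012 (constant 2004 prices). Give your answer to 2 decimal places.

kr 6,782.69 trillion

Real GDP 2012 = 7169.3 / 1.057 = 6782.69.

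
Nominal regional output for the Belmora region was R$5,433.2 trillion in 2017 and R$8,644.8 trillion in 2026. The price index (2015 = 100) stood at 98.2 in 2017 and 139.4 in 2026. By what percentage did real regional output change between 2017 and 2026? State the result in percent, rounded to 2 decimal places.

12.09%

Deflate each year: 2017 → 5433.2/0.982 = 5532.79; 2026 → 8644.8/1.394 = 6201.43.
So real regional output changed by 6201.43/5532.79 − 1 = 0.1209, i.e. 12.09%.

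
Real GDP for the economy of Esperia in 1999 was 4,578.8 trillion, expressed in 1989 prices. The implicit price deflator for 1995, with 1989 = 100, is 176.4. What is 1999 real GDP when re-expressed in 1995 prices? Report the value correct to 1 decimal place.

Real GDP in 1995 prices = Real GDP in 1989 prices × (P_1995/P_1989) = 4578.8 × 1.764 = 8077.00.

8,077.0 trillion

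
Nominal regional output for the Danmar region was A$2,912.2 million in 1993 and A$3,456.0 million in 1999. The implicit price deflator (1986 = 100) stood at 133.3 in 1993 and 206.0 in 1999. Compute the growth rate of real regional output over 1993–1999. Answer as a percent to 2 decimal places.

Real regional output 1993 = 2912.2 / 1.333 = 2184.70.
Real regional output 1999 = 3456.0 / 2.060 = 1677.67.
Real growth = 1677.67 / 2184.70 − 1 = -0.2321.

-23.21%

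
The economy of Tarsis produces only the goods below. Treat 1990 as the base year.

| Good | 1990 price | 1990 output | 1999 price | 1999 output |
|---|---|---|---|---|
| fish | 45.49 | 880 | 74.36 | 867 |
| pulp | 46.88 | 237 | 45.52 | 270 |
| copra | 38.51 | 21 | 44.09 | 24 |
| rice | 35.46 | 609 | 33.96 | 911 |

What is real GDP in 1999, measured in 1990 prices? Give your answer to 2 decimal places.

Real GDP 1999 = Σ (p_1990 × q_1999) = 45.49·867 + 46.88·270 + 38.51·24 + 35.46·911 = 85325.73.

85325.73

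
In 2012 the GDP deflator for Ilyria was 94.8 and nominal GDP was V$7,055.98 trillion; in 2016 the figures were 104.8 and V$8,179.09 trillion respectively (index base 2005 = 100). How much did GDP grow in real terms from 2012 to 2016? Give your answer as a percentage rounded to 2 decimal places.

Real GDP 2012 = 7055.98 / 0.948 = 7443.02.
Real GDP 2016 = 8179.09 / 1.048 = 7804.48.
Real growth = 7804.48 / 7443.02 − 1 = 0.0486.

4.86%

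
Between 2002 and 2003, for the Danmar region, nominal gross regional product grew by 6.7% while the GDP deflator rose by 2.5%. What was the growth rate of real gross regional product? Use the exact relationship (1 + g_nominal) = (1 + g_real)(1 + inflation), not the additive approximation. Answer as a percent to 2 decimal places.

4.10%

(1 + g_nom) = (1 + g_real)(1 + π), so g_real = 1.0670 / 1.0250 − 1 = 0.04098.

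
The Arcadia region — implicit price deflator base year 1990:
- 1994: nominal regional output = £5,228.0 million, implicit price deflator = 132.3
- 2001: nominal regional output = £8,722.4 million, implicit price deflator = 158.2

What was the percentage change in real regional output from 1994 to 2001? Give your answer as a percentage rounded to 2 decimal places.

Deflate each year: 1994 → 5228.0/1.323 = 3951.63; 2001 → 8722.4/1.582 = 5513.53.
So real regional output changed by 5513.53/3951.63 − 1 = 0.3953, i.e. 39.53%.

39.53%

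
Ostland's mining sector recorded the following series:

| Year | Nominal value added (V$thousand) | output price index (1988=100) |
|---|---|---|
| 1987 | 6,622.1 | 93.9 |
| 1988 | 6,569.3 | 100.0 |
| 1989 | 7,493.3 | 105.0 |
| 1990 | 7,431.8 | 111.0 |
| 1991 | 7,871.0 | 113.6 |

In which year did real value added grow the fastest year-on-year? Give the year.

1989

1988: real = 6569.3/1.000 = 6569.30; growth vs 1987 (7052.29) = -6.85%.
1989: real = 7493.3/1.050 = 7136.48; growth vs 1988 (6569.30) = 8.63%.
1990: real = 7431.8/1.110 = 6695.32; growth vs 1989 (7136.48) = -6.18%.
1991: real = 7871.0/1.136 = 6928.70; growth vs 1990 (6695.32) = 3.49%.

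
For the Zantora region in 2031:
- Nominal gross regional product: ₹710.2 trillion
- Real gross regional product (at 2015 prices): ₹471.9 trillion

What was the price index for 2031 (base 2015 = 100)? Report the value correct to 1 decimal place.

price index = (Nominal / Real) × 100 = 710.2 / 471.9 × 100 = 150.50.

150.5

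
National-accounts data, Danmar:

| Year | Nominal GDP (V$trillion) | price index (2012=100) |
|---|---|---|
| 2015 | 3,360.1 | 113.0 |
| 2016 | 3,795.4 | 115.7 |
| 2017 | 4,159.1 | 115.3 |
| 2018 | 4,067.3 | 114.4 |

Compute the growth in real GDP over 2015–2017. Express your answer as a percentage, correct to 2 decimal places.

Real GDP 2015 = 3360.1/1.130 = 2973.54.
Real GDP 2017 = 4159.1/1.153 = 3607.20.
Change = 3607.20/2973.54 − 1 = 0.2131.

21.31%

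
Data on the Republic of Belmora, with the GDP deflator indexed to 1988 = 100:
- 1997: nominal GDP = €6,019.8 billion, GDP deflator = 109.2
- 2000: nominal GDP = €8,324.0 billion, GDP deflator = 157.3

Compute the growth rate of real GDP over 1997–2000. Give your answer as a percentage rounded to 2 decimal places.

-4.01%

Deflate each year: 1997 → 6019.8/1.092 = 5512.64; 2000 → 8324.0/1.573 = 5291.80.
So real GDP changed by 5291.80/5512.64 − 1 = -0.0401, i.e. -4.01%.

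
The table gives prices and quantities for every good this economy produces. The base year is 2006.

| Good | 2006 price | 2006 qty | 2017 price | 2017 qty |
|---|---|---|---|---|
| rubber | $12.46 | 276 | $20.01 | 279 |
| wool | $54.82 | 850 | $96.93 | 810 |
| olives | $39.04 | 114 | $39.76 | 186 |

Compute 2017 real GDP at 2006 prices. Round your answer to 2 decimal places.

$55141.98

Real GDP 2017 = Σ (p_2006 × q_2017) = 12.46·279 + 54.82·810 + 39.04·186 = 55141.98.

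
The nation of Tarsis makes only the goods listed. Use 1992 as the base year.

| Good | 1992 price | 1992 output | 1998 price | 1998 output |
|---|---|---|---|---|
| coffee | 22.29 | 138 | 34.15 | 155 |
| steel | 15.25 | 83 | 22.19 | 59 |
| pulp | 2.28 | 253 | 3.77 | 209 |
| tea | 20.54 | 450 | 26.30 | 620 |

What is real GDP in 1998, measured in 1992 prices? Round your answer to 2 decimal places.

17566.02

Real GDP 1998 = Σ (p_1992 × q_1998) = 22.29·155 + 15.25·59 + 2.28·209 + 20.54·620 = 17566.02.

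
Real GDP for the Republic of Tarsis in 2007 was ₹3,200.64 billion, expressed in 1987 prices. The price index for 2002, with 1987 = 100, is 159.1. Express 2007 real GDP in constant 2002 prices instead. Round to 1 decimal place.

Real GDP in 2002 prices = Real GDP in 1987 prices × (P_2002/P_1987) = 3200.64 × 1.591 = 5092.22.

₹5,092.2 billion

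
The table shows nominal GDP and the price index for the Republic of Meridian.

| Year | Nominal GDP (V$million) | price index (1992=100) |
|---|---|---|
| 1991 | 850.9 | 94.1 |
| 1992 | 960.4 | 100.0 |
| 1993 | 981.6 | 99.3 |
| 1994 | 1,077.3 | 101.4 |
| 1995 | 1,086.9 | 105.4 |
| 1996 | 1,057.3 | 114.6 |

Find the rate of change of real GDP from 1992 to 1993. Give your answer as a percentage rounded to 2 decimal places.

2.93%

Real GDP 1992 = 960.4/1.000 = 960.40.
Real GDP 1993 = 981.6/0.993 = 988.52.
Change = 988.52/960.40 − 1 = 0.0293.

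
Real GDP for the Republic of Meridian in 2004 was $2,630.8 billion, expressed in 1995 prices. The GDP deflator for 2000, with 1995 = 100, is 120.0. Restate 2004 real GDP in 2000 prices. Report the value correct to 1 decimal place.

$3,157.0 billion

Real GDP in 2000 prices = Real GDP in 1995 prices × (P_2000/P_1995) = 2630.8 × 1.200 = 3156.96.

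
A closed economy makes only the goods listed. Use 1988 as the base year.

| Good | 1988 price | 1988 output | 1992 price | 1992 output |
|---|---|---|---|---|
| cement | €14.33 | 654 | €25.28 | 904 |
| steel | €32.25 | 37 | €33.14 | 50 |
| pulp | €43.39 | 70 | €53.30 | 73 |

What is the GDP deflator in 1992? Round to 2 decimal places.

Nominal GDP 1992 = 25.28·904 + 33.14·50 + 53.30·73 = 28401.02.
Real GDP 1992 (at 1988 prices) = 14.33·904 + 32.25·50 + 43.39·73 = 17734.29.
Deflator = Nominal/Real × 100 = 28401.02/17734.29 × 100 = 160.147.

160.15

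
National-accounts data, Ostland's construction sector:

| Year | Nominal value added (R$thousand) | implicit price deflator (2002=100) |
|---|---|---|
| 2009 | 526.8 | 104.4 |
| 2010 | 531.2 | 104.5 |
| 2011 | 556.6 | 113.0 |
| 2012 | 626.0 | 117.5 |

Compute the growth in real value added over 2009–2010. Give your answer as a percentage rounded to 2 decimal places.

Real value added 2009 = 526.8/1.044 = 504.60.
Real value added 2010 = 531.2/1.045 = 508.33.
Change = 508.33/504.60 − 1 = 0.0074.

0.74%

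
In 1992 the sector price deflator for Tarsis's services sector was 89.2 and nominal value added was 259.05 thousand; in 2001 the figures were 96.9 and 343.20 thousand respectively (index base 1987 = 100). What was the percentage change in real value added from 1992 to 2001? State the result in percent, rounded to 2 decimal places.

Real value added 1992 = 259.05 / 0.892 = 290.41.
Real value added 2001 = 343.20 / 0.969 = 354.18.
Real growth = 354.18 / 290.41 − 1 = 0.2196.

21.96%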